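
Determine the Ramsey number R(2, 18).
R(2, 18) = 18

R(2, k) = k for all k ≥ 2: in a 2-colouring of K_k, either some edge is red (a red K_2) or all edges are blue (a blue K_k). And K_{17} coloured all-blue has no blue K_18, so R(2, 18) > 17. Hence R(2, 18) = 18.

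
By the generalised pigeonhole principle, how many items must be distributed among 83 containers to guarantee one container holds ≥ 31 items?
n = (31 − 1)·83 + 1 = 2491

By the generalised pigeonhole principle, to guarantee some box contains ≥ r objects we need more than (r − 1) · k objects total. Threshold: n = (r − 1) · k + 1. With r = 31 and k = 83: n = 30 · 83 + 1 = 2490 + 1 = 2491. For n = 2490 = 30 · 83, we can put exactly 30 objects in every box, avoiding 31 in any single one — so 2491 is tight.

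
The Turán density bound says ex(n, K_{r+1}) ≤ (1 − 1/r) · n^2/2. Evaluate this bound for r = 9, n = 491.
Turán density bound = (8/9) · 491^2/2 = 964324/9 ≈ 107147.1111

Turán's theorem: ex(n, K_{r+1}) is achieved by the complete r-partite Turán graph T(n, r) with parts as balanced as possible, and is at most (1 − 1/r) · n^2/2. For r = 9, n = 491: the density bound is (8/9) · 241081/2 = 964324/9 ≈ 107147.1111. The integer-valued extremum is e(T(491, 9)) = 107146, which is strictly less than the density bound 964324/9 since 9 ∤ 491 (the parts of T(491, 9) cannot all be equal).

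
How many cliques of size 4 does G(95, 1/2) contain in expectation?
E[# K_4] = C(95, 4) · (1/2)^C(4, 2) = 3183545 / 2^6 = 49742.890625

For each 4-subset S of vertices (there are C(95, 4) = 3183545 such S), let X_S = 1 if S induces a K_4 (all C(4, 2) = 6 edges present). Then P(X_S = 1) = (1/2)^6 = 1/64. By linearity of expectation, E[# K_4] = C(95, 4) · (1/2)^6 = 3183545 / 64 = 49742.890625.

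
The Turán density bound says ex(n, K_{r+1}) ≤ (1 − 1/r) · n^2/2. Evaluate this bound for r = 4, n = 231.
Turán density bound = (3/4) · 231^2/2 = 160083/8 ≈ 20010.375

Turán's theorem: ex(n, K_{r+1}) is achieved by the complete r-partite Turán graph T(n, r) with parts as balanced as possible, and is at most (1 − 1/r) · n^2/2. For r = 4, n = 231: the density bound is (3/4) · 53361/2 = 160083/8 ≈ 20010.375. The integer-valued extremum is e(T(231, 4)) = 20010, which is strictly less than the density bound 160083/8 since 4 ∤ 231 (the parts of T(231, 4) cannot all be equal).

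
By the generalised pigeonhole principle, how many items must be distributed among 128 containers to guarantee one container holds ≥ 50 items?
n = (50 − 1)·128 + 1 = 6273

By the generalised pigeonhole principle, to guarantee some box contains ≥ r objects we need more than (r − 1) · k objects total. Threshold: n = (r − 1) · k + 1. With r = 50 and k = 128: n = 49 · 128 + 1 = 6272 + 1 = 6273. For n = 6272 = 49 · 128, we can put exactly 49 objects in every box, avoiding 50 in any single one — so 6273 is tight.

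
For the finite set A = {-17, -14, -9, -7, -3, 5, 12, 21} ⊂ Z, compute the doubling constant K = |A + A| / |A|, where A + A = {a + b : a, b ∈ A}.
K = |A + A| / |A| = 34/8 = 17/4

Enumerate A + A = {a + b : a, b ∈ A}. With |A| = 8, there are |A|^2 = 64 ordered sum pairs; collecting distinct values, A + A = {-34, -31, -28, -26, -24, -23, -21, -20, -18, -17, -16, -14, -12, -10, -9, -6, -5, -4, -2, 2, 3, 4, 5, 7, 9, 10, 12, 14, 17, 18, 24, 26, 33, 42}, so |A + A| = 34. Thus K = 34/8 = 17/4. For comparison, the minimum possible |A + A| over all 8-element sets is 2·8 − 1 = 15 (so min K = 15/8), attained only by arithmetic progressions.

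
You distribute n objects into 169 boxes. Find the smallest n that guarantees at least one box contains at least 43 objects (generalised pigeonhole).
n = (43 − 1)·169 + 1 = 7099

By the generalised pigeonhole principle, to guarantee some box contains ≥ r objects we need more than (r − 1) · k objects total. Threshold: n = (r − 1) · k + 1. With r = 43 and k = 169: n = 42 · 169 + 1 = 7098 + 1 = 7099. For n = 7098 = 42 · 169, we can put exactly 42 objects in every box, avoiding 43 in any single one — so 7099 is tight.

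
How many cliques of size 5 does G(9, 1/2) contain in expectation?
E[# K_5] = C(9, 5) · (1/2)^C(5, 2) = 126 / 2^10 = 63/512 ≈ 0.123047

For each 5-subset S of vertices (there are C(9, 5) = 126 such S), let X_S = 1 if S induces a K_5 (all C(5, 2) = 10 edges present). Then P(X_S = 1) = (1/2)^10 = 1/1024. By linearity of expectation, E[# K_5] = C(9, 5) · (1/2)^10 = 126 / 1024 = 63/512 ≈ 0.123047.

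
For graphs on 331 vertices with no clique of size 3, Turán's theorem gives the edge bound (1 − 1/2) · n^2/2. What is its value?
Turán density bound = (1/2) · 331^2/2 = 109561/4 ≈ 27390.25

Turán's theorem: ex(n, K_{r+1}) is achieved by the complete r-partite Turán graph T(n, r) with parts as balanced as possible, and is at most (1 − 1/r) · n^2/2. For r = 2, n = 331: the density bound is (1/2) · 109561/2 = 109561/4 ≈ 27390.25. The integer-valued extremum is e(T(331, 2)) = 27390, which is strictly less than the density bound 109561/4 since 2 ∤ 331 (the parts of T(331, 2) cannot all be equal).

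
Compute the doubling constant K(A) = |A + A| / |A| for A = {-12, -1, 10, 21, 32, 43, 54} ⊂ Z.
K = |A + A| / |A| = 13/7

Enumerate A + A = {a + b : a, b ∈ A}. With |A| = 7, there are |A|^2 = 49 ordered sum pairs; collecting distinct values, A + A = {-24, -13, -2, 9, 20, 31, 42, 53, 64, 75, 86, 97, 108}, so |A + A| = 13. Thus K = 13/7. Here |A + A| = 2|A| − 1 = 13, the minimum possible — so K = 13/7 is minimal, which holds iff A is an arithmetic progression.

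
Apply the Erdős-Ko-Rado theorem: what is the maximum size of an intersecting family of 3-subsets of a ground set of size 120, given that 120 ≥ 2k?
max |F| = C(119, 2) = 7021

The Erdős-Ko-Rado theorem states: for n ≥ 2k, an intersecting family of k-subsets of an n-element set has size at most C(n − 1, k − 1), with equality for 'star' families {A ⊆ [n] : |A| = k, i ∈ A} (fix an element i). For n = 120, k = 3: C(119, 2) = 7021.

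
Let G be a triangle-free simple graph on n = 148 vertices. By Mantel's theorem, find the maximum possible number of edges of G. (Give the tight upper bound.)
ex(148, K_3) = ⌊148^2/4⌋ = 5476

Mantel (1907): a triangle-free graph on n vertices has at most ⌊n^2/4⌋ edges, with equality for the complete bipartite graph K_{⌊n/2⌋, ⌈n/2⌉}. For n = 148: ⌊148^2/4⌋ = ⌊21904/4⌋ = 5476. The extremal graph is K_{74, 74}, which has 74·74 = 5476 edges.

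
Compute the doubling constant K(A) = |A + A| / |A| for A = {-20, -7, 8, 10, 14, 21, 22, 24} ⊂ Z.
K = |A + A| / |A| = 34/8 = 17/4

Enumerate A + A = {a + b : a, b ∈ A}. With |A| = 8, there are |A|^2 = 64 ordered sum pairs; collecting distinct values, A + A = {-40, -27, -14, -12, -10, -6, 1, 2, 3, 4, 7, 14, 15, 16, 17, 18, 20, 22, 24, 28, 29, 30, 31, 32, 34, 35, 36, 38, 42, 43, 44, 45, 46, 48}, so |A + A| = 34. Thus K = 34/8 = 17/4. For comparison, the minimum possible |A + A| over all 8-element sets is 2·8 − 1 = 15 (so min K = 15/8), attained only by arithmetic progressions.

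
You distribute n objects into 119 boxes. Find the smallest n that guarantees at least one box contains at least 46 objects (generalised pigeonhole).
n = (46 − 1)·119 + 1 = 5356

By the generalised pigeonhole principle, to guarantee some box contains ≥ r objects we need more than (r − 1) · k objects total. Threshold: n = (r − 1) · k + 1. With r = 46 and k = 119: n = 45 · 119 + 1 = 5355 + 1 = 5356. For n = 5355 = 45 · 119, we can put exactly 45 objects in every box, avoiding 46 in any single one — so 5356 is tight.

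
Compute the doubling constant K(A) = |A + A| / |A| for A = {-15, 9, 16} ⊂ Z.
K = |A + A| / |A| = 6/3 = 2

Enumerate A + A = {a + b : a, b ∈ A}. With |A| = 3, there are |A|^2 = 9 ordered sum pairs; collecting distinct values, A + A = {-30, -6, 1, 18, 25, 32}, so |A + A| = 6. Thus K = 6/3 = 2. For comparison, the minimum possible |A + A| over all 3-element sets is 2·3 − 1 = 5 (so min K = 5/3), attained only by arithmetic progressions.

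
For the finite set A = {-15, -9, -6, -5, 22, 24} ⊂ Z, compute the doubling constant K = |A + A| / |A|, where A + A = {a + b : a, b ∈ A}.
K = |A + A| / |A| = 21/6 = 7/2

Enumerate A + A = {a + b : a, b ∈ A}. With |A| = 6, there are |A|^2 = 36 ordered sum pairs; collecting distinct values, A + A = {-30, -24, -21, -20, -18, -15, -14, -12, -11, -10, 7, 9, 13, 15, 16, 17, 18, 19, 44, 46, 48}, so |A + A| = 21. Thus K = 21/6 = 7/2. For comparison, the minimum possible |A + A| over all 6-element sets is 2·6 − 1 = 11 (so min K = 11/6), attained only by arithmetic progressions.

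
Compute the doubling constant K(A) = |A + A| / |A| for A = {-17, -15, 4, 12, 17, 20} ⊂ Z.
K = |A + A| / |A| = 20/6 = 10/3

Enumerate A + A = {a + b : a, b ∈ A}. With |A| = 6, there are |A|^2 = 36 ordered sum pairs; collecting distinct values, A + A = {-34, -32, -30, -13, -11, -5, -3, 0, 2, 3, 5, 8, 16, 21, 24, 29, 32, 34, 37, 40}, so |A + A| = 20. Thus K = 20/6 = 10/3. For comparison, the minimum possible |A + A| over all 6-element sets is 2·6 − 1 = 11 (so min K = 11/6), attained only by arithmetic progressions.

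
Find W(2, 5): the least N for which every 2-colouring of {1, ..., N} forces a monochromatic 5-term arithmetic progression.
W(2, 5) = 178

W(2, 5) = 178. The lower bound W(2, 5) > 177 comes from an explicit good 2-colouring of [1, 177]; the upper bound W(2, 5) ≤ 178 was verified by exhaustive search over 2-colourings of [1, 178].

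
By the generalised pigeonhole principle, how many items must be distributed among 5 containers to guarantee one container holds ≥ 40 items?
n = (40 − 1)·5 + 1 = 196

By the generalised pigeonhole principle, to guarantee some box contains ≥ r objects we need more than (r − 1) · k objects total. Threshold: n = (r − 1) · k + 1. With r = 40 and k = 5: n = 39 · 5 + 1 = 195 + 1 = 196. For n = 195 = 39 · 5, we can put exactly 39 objects in every box, avoiding 40 in any single one — so 196 is tight.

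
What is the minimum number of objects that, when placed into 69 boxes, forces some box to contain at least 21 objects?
n = (21 − 1)·69 + 1 = 1381

By the generalised pigeonhole principle, to guarantee some box contains ≥ r objects we need more than (r − 1) · k objects total. Threshold: n = (r − 1) · k + 1. With r = 21 and k = 69: n = 20 · 69 + 1 = 1380 + 1 = 1381. For n = 1380 = 20 · 69, we can put exactly 20 objects in every box, avoiding 21 in any single one — so 1381 is tight.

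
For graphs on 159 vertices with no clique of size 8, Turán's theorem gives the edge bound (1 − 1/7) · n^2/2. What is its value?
Turán density bound = (6/7) · 159^2/2 = 75843/7 ≈ 10834.7143

Turán's theorem: ex(n, K_{r+1}) is achieved by the complete r-partite Turán graph T(n, r) with parts as balanced as possible, and is at most (1 − 1/r) · n^2/2. For r = 7, n = 159: the density bound is (6/7) · 25281/2 = 75843/7 ≈ 10834.7143. The integer-valued extremum is e(T(159, 7)) = 10834, which is strictly less than the density bound 75843/7 since 7 ∤ 159 (the parts of T(159, 7) cannot all be equal).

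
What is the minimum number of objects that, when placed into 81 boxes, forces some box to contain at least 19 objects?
n = (19 − 1)·81 + 1 = 1459

By the generalised pigeonhole principle, to guarantee some box contains ≥ r objects we need more than (r − 1) · k objects total. Threshold: n = (r − 1) · k + 1. With r = 19 and k = 81: n = 18 · 81 + 1 = 1458 + 1 = 1459. For n = 1458 = 18 · 81, we can put exactly 18 objects in every box, avoiding 19 in any single one — so 1459 is tight.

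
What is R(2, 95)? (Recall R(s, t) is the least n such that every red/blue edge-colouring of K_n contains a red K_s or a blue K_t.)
R(2, 95) = 95

R(2, k) = k for all k ≥ 2: in a 2-colouring of K_k, either some edge is red (a red K_2) or all edges are blue (a blue K_k). And K_{94} coloured all-blue has no blue K_95, so R(2, 95) > 94. Hence R(2, 95) = 95.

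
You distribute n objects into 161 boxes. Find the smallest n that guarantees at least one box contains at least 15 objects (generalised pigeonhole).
n = (15 − 1)·161 + 1 = 2255

By the generalised pigeonhole principle, to guarantee some box contains ≥ r objects we need more than (r − 1) · k objects total. Threshold: n = (r − 1) · k + 1. With r = 15 and k = 161: n = 14 · 161 + 1 = 2254 + 1 = 2255. For n = 2254 = 14 · 161, we can put exactly 14 objects in every box, avoiding 15 in any single one — so 2255 is tight.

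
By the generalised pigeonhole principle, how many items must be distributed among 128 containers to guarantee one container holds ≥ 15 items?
n = (15 − 1)·128 + 1 = 1793

By the generalised pigeonhole principle, to guarantee some box contains ≥ r objects we need more than (r − 1) · k objects total. Threshold: n = (r − 1) · k + 1. With r = 15 and k = 128: n = 14 · 128 + 1 = 1792 + 1 = 1793. For n = 1792 = 14 · 128, we can put exactly 14 objects in every box, avoiding 15 in any single one — so 1793 is tight.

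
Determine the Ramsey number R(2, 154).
R(2, 154) = 154

R(2, k) = k for all k ≥ 2: in a 2-colouring of K_k, either some edge is red (a red K_2) or all edges are blue (a blue K_k). And K_{153} coloured all-blue has no blue K_154, so R(2, 154) > 153. Hence R(2, 154) = 154.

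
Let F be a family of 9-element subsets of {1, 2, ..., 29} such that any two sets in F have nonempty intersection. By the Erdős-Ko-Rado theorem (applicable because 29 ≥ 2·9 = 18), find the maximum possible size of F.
max |F| = C(28, 8) = 3108105

Erdős-Ko-Rado (1961): when n ≥ 2k, max |F| = C(n−1, k−1). The bound is attained by the star {A : i ∈ A} for any fixed i ∈ [n]. Here C(29−1, 9−1) = C(28, 8) = 3108105.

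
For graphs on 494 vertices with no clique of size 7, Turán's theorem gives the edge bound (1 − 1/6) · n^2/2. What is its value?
Turán density bound = (5/6) · 494^2/2 = 305045/3 ≈ 101681.6667

Turán's theorem: ex(n, K_{r+1}) is achieved by the complete r-partite Turán graph T(n, r) with parts as balanced as possible, and is at most (1 − 1/r) · n^2/2. For r = 6, n = 494: the density bound is (5/6) · 244036/2 = 305045/3 ≈ 101681.6667. The integer-valued extremum is e(T(494, 6)) = 101681, which is strictly less than the density bound 305045/3 since 6 ∤ 494 (the parts of T(494, 6) cannot all be equal).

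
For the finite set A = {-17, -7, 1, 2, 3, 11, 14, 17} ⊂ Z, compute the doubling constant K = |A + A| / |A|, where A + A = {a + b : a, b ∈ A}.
K = |A + A| / |A| = 31/8

Enumerate A + A = {a + b : a, b ∈ A}. With |A| = 8, there are |A|^2 = 64 ordered sum pairs; collecting distinct values, A + A = {-34, -24, -16, -15, -14, -6, -5, -4, -3, 0, 2, 3, 4, 5, 6, 7, 10, 12, 13, 14, 15, 16, 17, 18, 19, 20, 22, 25, 28, 31, 34}, so |A + A| = 31. Thus K = 31/8. For comparison, the minimum possible |A + A| over all 8-element sets is 2·8 − 1 = 15 (so min K = 15/8), attained only by arithmetic progressions.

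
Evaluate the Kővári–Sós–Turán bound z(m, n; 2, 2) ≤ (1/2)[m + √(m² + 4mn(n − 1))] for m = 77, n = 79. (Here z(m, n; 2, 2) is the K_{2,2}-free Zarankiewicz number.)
z(77, 79; 2, 2) ≤ (1/2)[77 + √(77² + 4·77·79·78)] = (1/2)[77 + √1903825] = 728.3958

Kővári–Sós–Turán: let r_1, ..., r_77 be the row sums and z = Σ r_i the total number of 1s. Each pair of columns can share at most one row with both entries 1 (else a 2×2 all-ones block appears), so Σ_i C(r_i, 2) ≤ C(79, 2) = 3081. By convexity Σ_i C(r_i, 2) ≥ 77·C(z/77, 2) = z(z − 77)/(2·77), giving z² − 77z − 77·79·78 ≤ 0 and hence z ≤ (1/2)[77 + √(5929 + 4·474474)] = (1/2)[77 + √1903825] ≈ (1/2)(77 + 1379.7917) = 728.3958.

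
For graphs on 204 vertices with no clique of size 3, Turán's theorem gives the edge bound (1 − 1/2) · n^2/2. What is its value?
Turán density bound = (1/2) · 204^2/2 = 10404

Turán's theorem: ex(n, K_{r+1}) is achieved by the complete r-partite Turán graph T(n, r) with parts as balanced as possible, and is at most (1 − 1/r) · n^2/2. For r = 2, n = 204: the density bound is (1/2) · 41616/2 = 10404. Since 2 ∣ 204, the Turán graph T(204, 2) has parts of equal size 102, and its edge count e(T(204, 2)) = 10404 attains the density bound exactly.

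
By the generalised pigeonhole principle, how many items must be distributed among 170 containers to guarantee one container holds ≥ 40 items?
n = (40 − 1)·170 + 1 = 6631

By the generalised pigeonhole principle, to guarantee some box contains ≥ r objects we need more than (r − 1) · k objects total. Threshold: n = (r − 1) · k + 1. With r = 40 and k = 170: n = 39 · 170 + 1 = 6630 + 1 = 6631. For n = 6630 = 39 · 170, we can put exactly 39 objects in every box, avoiding 40 in any single one — so 6631 is tight.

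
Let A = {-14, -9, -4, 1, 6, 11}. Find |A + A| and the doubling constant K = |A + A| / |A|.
K = |A + A| / |A| = 11/6

Enumerate A + A = {a + b : a, b ∈ A}. With |A| = 6, there are |A|^2 = 36 ordered sum pairs; collecting distinct values, A + A = {-28, -23, -18, -13, -8, -3, 2, 7, 12, 17, 22}, so |A + A| = 11. Thus K = 11/6. Here |A + A| = 2|A| − 1 = 11, the minimum possible — so K = 11/6 is minimal, which holds iff A is an arithmetic progression.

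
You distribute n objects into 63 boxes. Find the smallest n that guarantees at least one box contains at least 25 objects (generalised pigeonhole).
n = (25 − 1)·63 + 1 = 1513

By the generalised pigeonhole principle, to guarantee some box contains ≥ r objects we need more than (r − 1) · k objects total. Threshold: n = (r − 1) · k + 1. With r = 25 and k = 63: n = 24 · 63 + 1 = 1512 + 1 = 1513. For n = 1512 = 24 · 63, we can put exactly 24 objects in every box, avoiding 25 in any single one — so 1513 is tight.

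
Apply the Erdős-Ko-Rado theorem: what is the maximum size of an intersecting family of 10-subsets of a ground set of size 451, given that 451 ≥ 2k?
max |F| = C(450, 9) = 1923911959887366800

Erdős-Ko-Rado (1961): when n ≥ 2k, max |F| = C(n−1, k−1). The bound is attained by the star {A : i ∈ A} for any fixed i ∈ [n]. Here C(451−1, 10−1) = C(450, 9) = 1923911959887366800.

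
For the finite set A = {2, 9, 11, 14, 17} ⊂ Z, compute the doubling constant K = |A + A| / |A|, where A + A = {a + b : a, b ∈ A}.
K = |A + A| / |A| = 14/5

Enumerate A + A = {a + b : a, b ∈ A}. With |A| = 5, there are |A|^2 = 25 ordered sum pairs; collecting distinct values, A + A = {4, 11, 13, 16, 18, 19, 20, 22, 23, 25, 26, 28, 31, 34}, so |A + A| = 14. Thus K = 14/5. For comparison, the minimum possible |A + A| over all 5-element sets is 2·5 − 1 = 9 (so min K = 9/5), attained only by arithmetic progressions.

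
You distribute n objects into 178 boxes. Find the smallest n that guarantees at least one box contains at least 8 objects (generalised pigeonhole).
n = (8 − 1)·178 + 1 = 1247

By the generalised pigeonhole principle, to guarantee some box contains ≥ r objects we need more than (r − 1) · k objects total. Threshold: n = (r − 1) · k + 1. With r = 8 and k = 178: n = 7 · 178 + 1 = 1246 + 1 = 1247. For n = 1246 = 7 · 178, we can put exactly 7 objects in every box, avoiding 8 in any single one — so 1247 is tight.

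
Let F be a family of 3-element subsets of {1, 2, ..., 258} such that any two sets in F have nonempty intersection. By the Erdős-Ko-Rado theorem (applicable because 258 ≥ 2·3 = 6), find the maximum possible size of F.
max |F| = C(257, 2) = 32896

Erdős-Ko-Rado (1961): when n ≥ 2k, max |F| = C(n−1, k−1). The bound is attained by the star {A : i ∈ A} for any fixed i ∈ [n]. Here C(258−1, 3−1) = C(257, 2) = 32896.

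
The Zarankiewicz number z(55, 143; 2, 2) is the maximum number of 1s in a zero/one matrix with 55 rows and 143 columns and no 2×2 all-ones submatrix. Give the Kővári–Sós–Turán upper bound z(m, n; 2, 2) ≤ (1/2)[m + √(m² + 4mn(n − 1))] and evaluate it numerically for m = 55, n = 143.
z(55, 143; 2, 2) ≤ (1/2)[55 + √(55² + 4·55·143·142)] = (1/2)[55 + √4470345] = 1084.6595

Kővári–Sós–Turán: let r_1, ..., r_55 be the row sums and z = Σ r_i the total number of 1s. Each pair of columns can share at most one row with both entries 1 (else a 2×2 all-ones block appears), so Σ_i C(r_i, 2) ≤ C(143, 2) = 10153. By convexity Σ_i C(r_i, 2) ≥ 55·C(z/55, 2) = z(z − 55)/(2·55), giving z² − 55z − 55·143·142 ≤ 0 and hence z ≤ (1/2)[55 + √(3025 + 4·1116830)] = (1/2)[55 + √4470345] ≈ (1/2)(55 + 2114.319) = 1084.6595.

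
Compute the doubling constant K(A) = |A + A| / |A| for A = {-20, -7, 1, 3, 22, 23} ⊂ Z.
K = |A + A| / |A| = 20/6 = 10/3

Enumerate A + A = {a + b : a, b ∈ A}. With |A| = 6, there are |A|^2 = 36 ordered sum pairs; collecting distinct values, A + A = {-40, -27, -19, -17, -14, -6, -4, 2, 3, 4, 6, 15, 16, 23, 24, 25, 26, 44, 45, 46}, so |A + A| = 20. Thus K = 20/6 = 10/3. For comparison, the minimum possible |A + A| over all 6-element sets is 2·6 − 1 = 11 (so min K = 11/6), attained only by arithmetic progressions.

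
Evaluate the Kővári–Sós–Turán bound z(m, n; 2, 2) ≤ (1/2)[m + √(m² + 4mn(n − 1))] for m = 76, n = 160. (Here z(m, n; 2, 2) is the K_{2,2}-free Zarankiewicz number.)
z(76, 160; 2, 2) ≤ (1/2)[76 + √(76² + 4·76·160·159)] = (1/2)[76 + √7739536] = 1429.0011

Kővári–Sós–Turán: let r_1, ..., r_76 be the row sums and z = Σ r_i the total number of 1s. Each pair of columns can share at most one row with both entries 1 (else a 2×2 all-ones block appears), so Σ_i C(r_i, 2) ≤ C(160, 2) = 12720. By convexity Σ_i C(r_i, 2) ≥ 76·C(z/76, 2) = z(z − 76)/(2·76), giving z² − 76z − 76·160·159 ≤ 0 and hence z ≤ (1/2)[76 + √(5776 + 4·1933440)] = (1/2)[76 + √7739536] ≈ (1/2)(76 + 2782.0022) = 1429.0011.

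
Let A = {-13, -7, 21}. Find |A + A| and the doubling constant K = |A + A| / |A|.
K = |A + A| / |A| = 6/3 = 2

Enumerate A + A = {a + b : a, b ∈ A}. With |A| = 3, there are |A|^2 = 9 ordered sum pairs; collecting distinct values, A + A = {-26, -20, -14, 8, 14, 42}, so |A + A| = 6. Thus K = 6/3 = 2. For comparison, the minimum possible |A + A| over all 3-element sets is 2·3 − 1 = 5 (so min K = 5/3), attained only by arithmetic progressions.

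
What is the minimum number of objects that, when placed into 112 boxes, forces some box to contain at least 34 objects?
n = (34 − 1)·112 + 1 = 3697

By the generalised pigeonhole principle, to guarantee some box contains ≥ r objects we need more than (r − 1) · k objects total. Threshold: n = (r − 1) · k + 1. With r = 34 and k = 112: n = 33 · 112 + 1 = 3696 + 1 = 3697. For n = 3696 = 33 · 112, we can put exactly 33 objects in every box, avoiding 34 in any single one — so 3697 is tight.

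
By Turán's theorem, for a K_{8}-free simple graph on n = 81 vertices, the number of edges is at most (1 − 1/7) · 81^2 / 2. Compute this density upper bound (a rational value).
Turán density bound = (6/7) · 81^2/2 = 19683/7 ≈ 2811.8571

Turán's theorem: ex(n, K_{r+1}) is achieved by the complete r-partite Turán graph T(n, r) with parts as balanced as possible, and is at most (1 − 1/r) · n^2/2. For r = 7, n = 81: the density bound is (6/7) · 6561/2 = 19683/7 ≈ 2811.8571. The integer-valued extremum is e(T(81, 7)) = 2811, which is strictly less than the density bound 19683/7 since 7 ∤ 81 (the parts of T(81, 7) cannot all be equal).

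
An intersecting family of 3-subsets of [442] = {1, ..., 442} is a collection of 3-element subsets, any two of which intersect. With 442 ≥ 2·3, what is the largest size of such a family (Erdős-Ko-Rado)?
max |F| = C(441, 2) = 97020

The Erdős-Ko-Rado theorem states: for n ≥ 2k, an intersecting family of k-subsets of an n-element set has size at most C(n − 1, k − 1), with equality for 'star' families {A ⊆ [n] : |A| = k, i ∈ A} (fix an element i). For n = 442, k = 3: C(441, 2) = 97020.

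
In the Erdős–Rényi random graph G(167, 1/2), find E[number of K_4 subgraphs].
E[# K_4] = C(167, 4) · (1/2)^C(4, 2) = 31256555 / 2^6 = 488383.671875

For each 4-subset S of vertices (there are C(167, 4) = 31256555 such S), let X_S = 1 if S induces a K_4 (all C(4, 2) = 6 edges present). Then P(X_S = 1) = (1/2)^6 = 1/64. By linearity of expectation, E[# K_4] = C(167, 4) · (1/2)^6 = 31256555 / 64 = 488383.671875.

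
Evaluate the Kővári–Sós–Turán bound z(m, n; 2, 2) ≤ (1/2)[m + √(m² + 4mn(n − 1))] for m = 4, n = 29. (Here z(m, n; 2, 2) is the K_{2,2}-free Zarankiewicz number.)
z(4, 29; 2, 2) ≤ (1/2)[4 + √(4² + 4·4·29·28)] = (1/2)[4 + √13008] = 59.0263

Kővári–Sós–Turán: let r_1, ..., r_4 be the row sums and z = Σ r_i the total number of 1s. Each pair of columns can share at most one row with both entries 1 (else a 2×2 all-ones block appears), so Σ_i C(r_i, 2) ≤ C(29, 2) = 406. By convexity Σ_i C(r_i, 2) ≥ 4·C(z/4, 2) = z(z − 4)/(2·4), giving z² − 4z − 4·29·28 ≤ 0 and hence z ≤ (1/2)[4 + √(16 + 4·3248)] = (1/2)[4 + √13008] ≈ (1/2)(4 + 114.0526) = 59.0263.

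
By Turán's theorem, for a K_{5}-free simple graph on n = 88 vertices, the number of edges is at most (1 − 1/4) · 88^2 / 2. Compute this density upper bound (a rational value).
Turán density bound = (3/4) · 88^2/2 = 2904

Turán's theorem: ex(n, K_{r+1}) is achieved by the complete r-partite Turán graph T(n, r) with parts as balanced as possible, and is at most (1 − 1/r) · n^2/2. For r = 4, n = 88: the density bound is (3/4) · 7744/2 = 2904. Since 4 ∣ 88, the Turán graph T(88, 4) has parts of equal size 22, and its edge count e(T(88, 4)) = 2904 attains the density bound exactly.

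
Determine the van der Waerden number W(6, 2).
W(6, 2) = 6 + 1 = 7

A 2-term AP is any pair of integers, so a monochromatic 2-AP exists iff some colour is used at least twice. With 6 colours, the colouring i ↦ i on {1, ..., 6} uses each colour once, avoiding any monochromatic pair, so W(6, 2) > 6. For {1, ..., 7}, pigeonhole forces two integers of the same colour, which form a monochromatic 2-AP. Hence W(6, 2) = 7.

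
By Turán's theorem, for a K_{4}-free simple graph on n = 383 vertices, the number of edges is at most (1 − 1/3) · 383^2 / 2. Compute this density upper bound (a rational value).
Turán density bound = (2/3) · 383^2/2 = 146689/3 ≈ 48896.3333

Turán's theorem: ex(n, K_{r+1}) is achieved by the complete r-partite Turán graph T(n, r) with parts as balanced as possible, and is at most (1 − 1/r) · n^2/2. For r = 3, n = 383: the density bound is (2/3) · 146689/2 = 146689/3 ≈ 48896.3333. The integer-valued extremum is e(T(383, 3)) = 48896, which is strictly less than the density bound 146689/3 since 3 ∤ 383 (the parts of T(383, 3) cannot all be equal).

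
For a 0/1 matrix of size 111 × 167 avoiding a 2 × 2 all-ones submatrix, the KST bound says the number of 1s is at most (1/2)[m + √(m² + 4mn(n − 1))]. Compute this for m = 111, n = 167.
z(111, 167; 2, 2) ≤ (1/2)[111 + √(111² + 4·111·167·166)] = (1/2)[111 + √12320889] = 1810.5562

Kővári–Sós–Turán: let r_1, ..., r_111 be the row sums and z = Σ r_i the total number of 1s. Each pair of columns can share at most one row with both entries 1 (else a 2×2 all-ones block appears), so Σ_i C(r_i, 2) ≤ C(167, 2) = 13861. By convexity Σ_i C(r_i, 2) ≥ 111·C(z/111, 2) = z(z − 111)/(2·111), giving z² − 111z − 111·167·166 ≤ 0 and hence z ≤ (1/2)[111 + √(12321 + 4·3077142)] = (1/2)[111 + √12320889] ≈ (1/2)(111 + 3510.1124) = 1810.5562.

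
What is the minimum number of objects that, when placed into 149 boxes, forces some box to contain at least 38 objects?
n = (38 − 1)·149 + 1 = 5514

By the generalised pigeonhole principle, to guarantee some box contains ≥ r objects we need more than (r − 1) · k objects total. Threshold: n = (r − 1) · k + 1. With r = 38 and k = 149: n = 37 · 149 + 1 = 5513 + 1 = 5514. For n = 5513 = 37 · 149, we can put exactly 37 objects in every box, avoiding 38 in any single one — so 5514 is tight.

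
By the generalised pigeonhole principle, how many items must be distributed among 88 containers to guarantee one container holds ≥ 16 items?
n = (16 − 1)·88 + 1 = 1321

By the generalised pigeonhole principle, to guarantee some box contains ≥ r objects we need more than (r − 1) · k objects total. Threshold: n = (r − 1) · k + 1. With r = 16 and k = 88: n = 15 · 88 + 1 = 1320 + 1 = 1321. For n = 1320 = 15 · 88, we can put exactly 15 objects in every box, avoiding 16 in any single one — so 1321 is tight.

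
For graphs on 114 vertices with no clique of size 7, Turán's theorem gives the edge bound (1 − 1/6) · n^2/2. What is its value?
Turán density bound = (5/6) · 114^2/2 = 5415

Turán's theorem: ex(n, K_{r+1}) is achieved by the complete r-partite Turán graph T(n, r) with parts as balanced as possible, and is at most (1 − 1/r) · n^2/2. For r = 6, n = 114: the density bound is (5/6) · 12996/2 = 5415. Since 6 ∣ 114, the Turán graph T(114, 6) has parts of equal size 19, and its edge count e(T(114, 6)) = 5415 attains the density bound exactly.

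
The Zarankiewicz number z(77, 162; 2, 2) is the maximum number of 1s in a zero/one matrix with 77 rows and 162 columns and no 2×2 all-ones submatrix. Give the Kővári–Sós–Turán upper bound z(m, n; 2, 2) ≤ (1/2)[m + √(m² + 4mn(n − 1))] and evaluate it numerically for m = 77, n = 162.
z(77, 162; 2, 2) ≤ (1/2)[77 + √(77² + 4·77·162·161)] = (1/2)[77 + √8039185] = 1456.1728

Kővári–Sós–Turán: let r_1, ..., r_77 be the row sums and z = Σ r_i the total number of 1s. Each pair of columns can share at most one row with both entries 1 (else a 2×2 all-ones block appears), so Σ_i C(r_i, 2) ≤ C(162, 2) = 13041. By convexity Σ_i C(r_i, 2) ≥ 77·C(z/77, 2) = z(z − 77)/(2·77), giving z² − 77z − 77·162·161 ≤ 0 and hence z ≤ (1/2)[77 + √(5929 + 4·2008314)] = (1/2)[77 + √8039185] ≈ (1/2)(77 + 2835.3457) = 1456.1728.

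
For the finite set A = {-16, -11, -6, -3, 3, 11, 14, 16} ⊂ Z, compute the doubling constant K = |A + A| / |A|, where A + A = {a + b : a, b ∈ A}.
K = |A + A| / |A| = 31/8

Enumerate A + A = {a + b : a, b ∈ A}. With |A| = 8, there are |A|^2 = 64 ordered sum pairs; collecting distinct values, A + A = {-32, -27, -22, -19, -17, -14, -13, -12, -9, -8, -6, -5, -3, -2, 0, 3, 5, 6, 8, 10, 11, 13, 14, 17, 19, 22, 25, 27, 28, 30, 32}, so |A + A| = 31. Thus K = 31/8. For comparison, the minimum possible |A + A| over all 8-element sets is 2·8 − 1 = 15 (so min K = 15/8), attained only by arithmetic progressions.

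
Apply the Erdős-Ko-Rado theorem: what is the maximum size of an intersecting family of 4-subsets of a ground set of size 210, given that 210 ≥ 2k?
max |F| = C(209, 3) = 1499784

The Erdős-Ko-Rado theorem states: for n ≥ 2k, an intersecting family of k-subsets of an n-element set has size at most C(n − 1, k − 1), with equality for 'star' families {A ⊆ [n] : |A| = k, i ∈ A} (fix an element i). For n = 210, k = 4: C(209, 3) = 1499784.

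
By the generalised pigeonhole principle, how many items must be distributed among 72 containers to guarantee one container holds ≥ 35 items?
n = (35 − 1)·72 + 1 = 2449

By the generalised pigeonhole principle, to guarantee some box contains ≥ r objects we need more than (r − 1) · k objects total. Threshold: n = (r − 1) · k + 1. With r = 35 and k = 72: n = 34 · 72 + 1 = 2448 + 1 = 2449. For n = 2448 = 34 · 72, we can put exactly 34 objects in every box, avoiding 35 in any single one — so 2449 is tight.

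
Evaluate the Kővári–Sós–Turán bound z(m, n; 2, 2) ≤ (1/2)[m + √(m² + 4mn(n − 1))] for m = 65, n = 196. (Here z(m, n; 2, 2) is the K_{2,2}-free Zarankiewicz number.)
z(65, 196; 2, 2) ≤ (1/2)[65 + √(65² + 4·65·196·195)] = (1/2)[65 + √9941425] = 1609.0013

Kővári–Sós–Turán: let r_1, ..., r_65 be the row sums and z = Σ r_i the total number of 1s. Each pair of columns can share at most one row with both entries 1 (else a 2×2 all-ones block appears), so Σ_i C(r_i, 2) ≤ C(196, 2) = 19110. By convexity Σ_i C(r_i, 2) ≥ 65·C(z/65, 2) = z(z − 65)/(2·65), giving z² − 65z − 65·196·195 ≤ 0 and hence z ≤ (1/2)[65 + √(4225 + 4·2484300)] = (1/2)[65 + √9941425] ≈ (1/2)(65 + 3153.0025) = 1609.0013.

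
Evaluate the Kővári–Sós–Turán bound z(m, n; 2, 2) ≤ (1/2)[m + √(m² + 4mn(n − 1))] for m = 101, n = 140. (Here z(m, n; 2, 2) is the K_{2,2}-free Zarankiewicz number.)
z(101, 140; 2, 2) ≤ (1/2)[101 + √(101² + 4·101·140·139)] = (1/2)[101 + √7872041] = 1453.3579

Kővári–Sós–Turán: let r_1, ..., r_101 be the row sums and z = Σ r_i the total number of 1s. Each pair of columns can share at most one row with both entries 1 (else a 2×2 all-ones block appears), so Σ_i C(r_i, 2) ≤ C(140, 2) = 9730. By convexity Σ_i C(r_i, 2) ≥ 101·C(z/101, 2) = z(z − 101)/(2·101), giving z² − 101z − 101·140·139 ≤ 0 and hence z ≤ (1/2)[101 + √(10201 + 4·1965460)] = (1/2)[101 + √7872041] ≈ (1/2)(101 + 2805.7158) = 1453.3579.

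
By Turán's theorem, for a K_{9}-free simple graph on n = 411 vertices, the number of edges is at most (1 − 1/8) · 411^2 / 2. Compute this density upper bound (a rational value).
Turán density bound = (7/8) · 411^2/2 = 1182447/16 ≈ 73902.9375

Turán's theorem: ex(n, K_{r+1}) is achieved by the complete r-partite Turán graph T(n, r) with parts as balanced as possible, and is at most (1 − 1/r) · n^2/2. For r = 8, n = 411: the density bound is (7/8) · 168921/2 = 1182447/16 ≈ 73902.9375. The integer-valued extremum is e(T(411, 8)) = 73902, which is strictly less than the density bound 1182447/16 since 8 ∤ 411 (the parts of T(411, 8) cannot all be equal).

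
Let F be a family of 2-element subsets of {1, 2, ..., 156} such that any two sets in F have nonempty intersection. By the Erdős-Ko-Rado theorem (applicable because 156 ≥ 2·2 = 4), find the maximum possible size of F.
max |F| = C(155, 1) = 155

The Erdős-Ko-Rado theorem states: for n ≥ 2k, an intersecting family of k-subsets of an n-element set has size at most C(n − 1, k − 1), with equality for 'star' families {A ⊆ [n] : |A| = k, i ∈ A} (fix an element i). For n = 156, k = 2: C(155, 1) = 155.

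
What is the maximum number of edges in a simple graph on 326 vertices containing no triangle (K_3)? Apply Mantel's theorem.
ex(326, K_3) = ⌊326^2/4⌋ = 26569

Mantel (1907): a triangle-free graph on n vertices has at most ⌊n^2/4⌋ edges, with equality for the complete bipartite graph K_{⌊n/2⌋, ⌈n/2⌉}. For n = 326: ⌊326^2/4⌋ = ⌊106276/4⌋ = 26569. The extremal graph is K_{163, 163}, which has 163·163 = 26569 edges.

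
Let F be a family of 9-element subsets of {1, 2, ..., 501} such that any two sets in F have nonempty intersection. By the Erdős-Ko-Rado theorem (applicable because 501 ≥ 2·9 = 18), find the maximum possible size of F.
max |F| = C(500, 8) = 91579127515482750

The Erdős-Ko-Rado theorem states: for n ≥ 2k, an intersecting family of k-subsets of an n-element set has size at most C(n − 1, k − 1), with equality for 'star' families {A ⊆ [n] : |A| = k, i ∈ A} (fix an element i). For n = 501, k = 9: C(500, 8) = 91579127515482750.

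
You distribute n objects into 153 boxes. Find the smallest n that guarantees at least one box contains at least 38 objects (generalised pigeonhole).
n = (38 − 1)·153 + 1 = 5662

By the generalised pigeonhole principle, to guarantee some box contains ≥ r objects we need more than (r − 1) · k objects total. Threshold: n = (r − 1) · k + 1. With r = 38 and k = 153: n = 37 · 153 + 1 = 5661 + 1 = 5662. For n = 5661 = 37 · 153, we can put exactly 37 objects in every box, avoiding 38 in any single one — so 5662 is tight.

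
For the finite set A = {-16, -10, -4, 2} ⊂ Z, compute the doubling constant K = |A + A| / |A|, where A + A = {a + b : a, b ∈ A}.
K = |A + A| / |A| = 7/4

Enumerate A + A = {a + b : a, b ∈ A}. With |A| = 4, there are |A|^2 = 16 ordered sum pairs; collecting distinct values, A + A = {-32, -26, -20, -14, -8, -2, 4}, so |A + A| = 7. Thus K = 7/4. Here |A + A| = 2|A| − 1 = 7, the minimum possible — so K = 7/4 is minimal, which holds iff A is an arithmetic progression.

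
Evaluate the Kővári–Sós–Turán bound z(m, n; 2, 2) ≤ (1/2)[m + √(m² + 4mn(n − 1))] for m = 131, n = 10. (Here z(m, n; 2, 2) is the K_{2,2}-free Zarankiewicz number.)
z(131, 10; 2, 2) ≤ (1/2)[131 + √(131² + 4·131·10·9)] = (1/2)[131 + √64321] = 192.3079

Kővári–Sós–Turán: let r_1, ..., r_131 be the row sums and z = Σ r_i the total number of 1s. Each pair of columns can share at most one row with both entries 1 (else a 2×2 all-ones block appears), so Σ_i C(r_i, 2) ≤ C(10, 2) = 45. By convexity Σ_i C(r_i, 2) ≥ 131·C(z/131, 2) = z(z − 131)/(2·131), giving z² − 131z − 131·10·9 ≤ 0 and hence z ≤ (1/2)[131 + √(17161 + 4·11790)] = (1/2)[131 + √64321] ≈ (1/2)(131 + 253.6159) = 192.3079.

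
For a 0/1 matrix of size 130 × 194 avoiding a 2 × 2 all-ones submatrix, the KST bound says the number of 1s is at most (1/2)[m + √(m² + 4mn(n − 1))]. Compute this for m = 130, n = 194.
z(130, 194; 2, 2) ≤ (1/2)[130 + √(130² + 4·130·194·193)] = (1/2)[130 + √19486740] = 2272.1894

Kővári–Sós–Turán: let r_1, ..., r_130 be the row sums and z = Σ r_i the total number of 1s. Each pair of columns can share at most one row with both entries 1 (else a 2×2 all-ones block appears), so Σ_i C(r_i, 2) ≤ C(194, 2) = 18721. By convexity Σ_i C(r_i, 2) ≥ 130·C(z/130, 2) = z(z − 130)/(2·130), giving z² − 130z − 130·194·193 ≤ 0 and hence z ≤ (1/2)[130 + √(16900 + 4·4867460)] = (1/2)[130 + √19486740] ≈ (1/2)(130 + 4414.3788) = 2272.1894.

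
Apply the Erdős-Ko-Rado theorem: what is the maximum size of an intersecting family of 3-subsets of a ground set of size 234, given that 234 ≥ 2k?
max |F| = C(233, 2) = 27028

Erdős-Ko-Rado (1961): when n ≥ 2k, max |F| = C(n−1, k−1). The bound is attained by the star {A : i ∈ A} for any fixed i ∈ [n]. Here C(234−1, 3−1) = C(233, 2) = 27028.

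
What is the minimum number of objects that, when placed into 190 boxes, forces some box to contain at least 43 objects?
n = (43 − 1)·190 + 1 = 7981

By the generalised pigeonhole principle, to guarantee some box contains ≥ r objects we need more than (r − 1) · k objects total. Threshold: n = (r − 1) · k + 1. With r = 43 and k = 190: n = 42 · 190 + 1 = 7980 + 1 = 7981. For n = 7980 = 42 · 190, we can put exactly 42 objects in every box, avoiding 43 in any single one — so 7981 is tight.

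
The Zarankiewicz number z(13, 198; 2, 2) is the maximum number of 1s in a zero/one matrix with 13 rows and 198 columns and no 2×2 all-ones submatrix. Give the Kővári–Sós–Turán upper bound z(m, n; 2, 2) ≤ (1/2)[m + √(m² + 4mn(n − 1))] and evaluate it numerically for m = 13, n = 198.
z(13, 198; 2, 2) ≤ (1/2)[13 + √(13² + 4·13·198·197)] = (1/2)[13 + √2028481] = 718.6238

Kővári–Sós–Turán: let r_1, ..., r_13 be the row sums and z = Σ r_i the total number of 1s. Each pair of columns can share at most one row with both entries 1 (else a 2×2 all-ones block appears), so Σ_i C(r_i, 2) ≤ C(198, 2) = 19503. By convexity Σ_i C(r_i, 2) ≥ 13·C(z/13, 2) = z(z − 13)/(2·13), giving z² − 13z − 13·198·197 ≤ 0 and hence z ≤ (1/2)[13 + √(169 + 4·507078)] = (1/2)[13 + √2028481] ≈ (1/2)(13 + 1424.2475) = 718.6238.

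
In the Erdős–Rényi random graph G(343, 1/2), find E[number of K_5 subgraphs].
E[# K_5] = C(343, 5) · (1/2)^C(5, 2) = 38421292833 / 2^10 ≈ 37520793.782227

For each 5-subset S of vertices (there are C(343, 5) = 38421292833 such S), let X_S = 1 if S induces a K_5 (all C(5, 2) = 10 edges present). Then P(X_S = 1) = (1/2)^10 = 1/1024. By linearity of expectation, E[# K_5] = C(343, 5) · (1/2)^10 = 38421292833 / 1024 ≈ 37520793.782227.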